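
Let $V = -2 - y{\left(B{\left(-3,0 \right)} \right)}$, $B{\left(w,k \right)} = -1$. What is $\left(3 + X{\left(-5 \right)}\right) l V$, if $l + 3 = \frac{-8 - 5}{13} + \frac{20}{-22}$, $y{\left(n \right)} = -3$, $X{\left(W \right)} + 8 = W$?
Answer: $\frac{540}{11} \approx 49.091$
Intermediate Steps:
$X{\left(W \right)} = -8 + W$
$l = - \frac{54}{11}$ ($l = -3 + \left(\frac{-8 - 5}{13} + \frac{20}{-22}\right) = -3 + \left(\left(-8 - 5\right) \frac{1}{13} + 20 \left(- \frac{1}{22}\right)\right) = -3 - \frac{21}{11} = - \frac{54}{11} \approx -4.9091$)
$V = 1$ ($V = -2 - -3 = -2 + 3 = 1$)
$\left(3 + X{\left(-5 \right)}\right) l V = \left(3 - 13\right) \left(- \frac{54}{11}\right) 1 = \left(-10\right) \left(- \frac{54}{11}\right) 1 = \frac{540}{11} \cdot 1 = \frac{540}{11}$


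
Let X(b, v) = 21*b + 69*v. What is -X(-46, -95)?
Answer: 7521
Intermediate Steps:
-X(-46, -95) = -(21*(-46) + 69*(-95)) = -(-966 - 6555) = -1*(-7521) = 7521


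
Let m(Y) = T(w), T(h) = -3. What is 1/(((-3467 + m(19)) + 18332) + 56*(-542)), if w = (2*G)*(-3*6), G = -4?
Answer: -1/15490 ≈ -6.4558e-5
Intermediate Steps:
w = 144 (w = (2*(-4))*(-3*6) = -8*(-18) = 144)
m(Y) = -3
1/(((-3467 + m(19)) + 18332) + 56*(-542)) = 1/(((-3467 - 3) + 18332) + 56*(-542)) = 1/((-3470 + 18332) - 30352) = 1/(14862 - 30352) = 1/(-15490) = -1/15490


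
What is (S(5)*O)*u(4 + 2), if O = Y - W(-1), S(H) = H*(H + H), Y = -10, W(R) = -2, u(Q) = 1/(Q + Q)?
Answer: -100/3 ≈ -33.333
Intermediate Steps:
u(Q) = 1/(2*Q)
S(H) = 2*H² (S(H) = H*(2*H) = 2*H²)
O = -8 (O = -10 - 1*(-2) = -10 + 2 = -8)
(S(5)*O)*u(4 + 2) = ((2*5²)*(-8))*(1/(2*(4 + 2))) = ((2*25)*(-8))*((½)/6) = (50*(-8))*((½)*(⅙)) = -400*1/12 = -100/3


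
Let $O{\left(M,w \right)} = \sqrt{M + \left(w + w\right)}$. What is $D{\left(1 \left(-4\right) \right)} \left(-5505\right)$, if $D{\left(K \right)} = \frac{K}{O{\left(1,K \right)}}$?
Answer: $- \frac{22020 i \sqrt{7}}{7} \approx - 8322.8 i$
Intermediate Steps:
$O{\left(M,w \right)} = \sqrt{M + 2 w}$
$D{\left(K \right)} = \frac{K}{\sqrt{1 + 2 K}}$
$D{\left(1 \left(-4\right) \right)} \left(-5505\right) = \frac{1 \left(-4\right)}{\sqrt{1 + 2 \cdot 1 \left(-4\right)}} \left(-5505\right) = - \frac{4}{\sqrt{1 + 2 \left(-4\right)}} \left(-5505\right) = - \frac{4}{\sqrt{1 - 8}} \left(-5505\right) = - \frac{4}{i \sqrt{7}} \left(-5505\right) = - 4 \left(- \frac{i \sqrt{7}}{7}\right) \left(-5505\right) = \frac{4 i \sqrt{7}}{7} \left(-5505\right) = - \frac{22020 i \sqrt{7}}{7}$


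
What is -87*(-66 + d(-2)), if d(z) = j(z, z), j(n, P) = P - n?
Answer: 5742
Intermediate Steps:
d(z) = 0 (d(z) = z - z = 0)
-87*(-66 + d(-2)) = -87*(-66 + 0) = -87*(-66) = 5742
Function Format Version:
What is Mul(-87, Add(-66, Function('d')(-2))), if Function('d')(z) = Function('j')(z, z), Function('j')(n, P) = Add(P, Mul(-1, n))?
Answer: 5742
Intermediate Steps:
Function('d')(z) = 0 (Function('d')(z) = Add(z, Mul(-1, z)) = 0)
Mul(-87, Add(-66, Function('d')(-2))) = Mul(-87, Add(-66, 0)) = Mul(-87, -66) = 5742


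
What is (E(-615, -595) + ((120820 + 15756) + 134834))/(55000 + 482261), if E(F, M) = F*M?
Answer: 212445/179087 ≈ 1.1863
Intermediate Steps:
(E(-615, -595) + ((120820 + 15756) + 134834))/(55000 + 482261) = (-615*(-595) + ((120820 + 15756) + 134834))/(55000 + 482261) = (365925 + (136576 + 134834))/537261 = (365925 + 271410)*(1/537261) = 637335*(1/537261) = 212445/179087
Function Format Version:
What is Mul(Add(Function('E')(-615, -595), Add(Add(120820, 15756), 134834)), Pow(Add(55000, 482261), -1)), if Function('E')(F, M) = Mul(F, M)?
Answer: Rational(212445, 179087) ≈ 1.1863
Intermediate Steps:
Mul(Add(Function('E')(-615, -595), Add(Add(120820, 15756), 134834)), Pow(Add(55000, 482261), -1)) = Mul(Add(Mul(-615, -595), Add(Add(120820, 15756), 134834)), Pow(Add(55000, 482261), -1)) = Mul(Add(365925, Add(136576, 134834)), Pow(537261, -1)) = Mul(Add(365925, 271410), Rational(1, 537261)) = Mul(637335, Rational(1, 537261)) = Rational(212445, 179087)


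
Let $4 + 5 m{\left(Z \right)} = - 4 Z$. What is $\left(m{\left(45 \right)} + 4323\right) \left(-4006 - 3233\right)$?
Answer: $- \frac{155139009}{5} \approx -3.1028 \cdot 10^{7}$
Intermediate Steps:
$m{\left(Z \right)} = - \frac{4}{5} - \frac{4 Z}{5}$ ($m{\left(Z \right)} = - \frac{4}{5} + \frac{\left(-4\right) Z}{5} = - \frac{4}{5} - \frac{4 Z}{5}$)
$\left(m{\left(45 \right)} + 4323\right) \left(-4006 - 3233\right) = \left(\left(- \frac{4}{5} - 36\right) + 4323\right) \left(-4006 - 3233\right) = \left(\left(- \frac{4}{5} - 36\right) + 4323\right) \left(-7239\right) = \left(- \frac{184}{5} + 4323\right) \left(-7239\right) = \frac{21431}{5} \left(-7239\right) = - \frac{155139009}{5}$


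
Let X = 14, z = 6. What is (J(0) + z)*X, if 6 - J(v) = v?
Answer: 168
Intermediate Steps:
J(v) = 6 - v
(J(0) + z)*X = ((6 - 1*0) + 6)*14 = ((6 + 0) + 6)*14 = (6 + 6)*14 = 12*14 = 168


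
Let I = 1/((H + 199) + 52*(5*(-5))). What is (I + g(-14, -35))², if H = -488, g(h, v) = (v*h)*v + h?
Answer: 743849093318409/2524921 ≈ 2.9460e+8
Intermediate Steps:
g(h, v) = h + h*v² (g(h, v) = (h*v)*v + h = h*v² + h = h + h*v²)
I = -1/1589 (I = 1/((-488 + 199) + 52*(5*(-5))) = 1/(-289 + 52*(-25)) = 1/(-289 - 1300) = 1/(-1589) = -1/1589 ≈ -0.00062933)
(I + g(-14, -35))² = (-1/1589 - 14*(1 + (-35)²))² = (-1/1589 - 14*(1 + 1225))² = (-1/1589 - 14*1226)² = (-1/1589 - 17164)² = (-27273597/1589)² = 743849093318409/2524921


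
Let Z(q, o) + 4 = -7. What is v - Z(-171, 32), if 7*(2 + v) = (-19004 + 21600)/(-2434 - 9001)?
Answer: 717809/80045 ≈ 8.9676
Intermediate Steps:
Z(q, o) = -11 (Z(q, o) = -4 - 7 = -11)
v = -162686/80045 (v = -2 + ((-19004 + 21600)/(-2434 - 9001))/7 = -2 + (2596/(-11435))/7 = -2 + (2596*(-1/11435))/7 = -2 + (⅐)*(-2596/11435) = -2 - 2596/80045 = -162686/80045 ≈ -2.0324)
v - Z(-171, 32) = -162686/80045 - 1*(-11) = -162686/80045 + 11 = 717809/80045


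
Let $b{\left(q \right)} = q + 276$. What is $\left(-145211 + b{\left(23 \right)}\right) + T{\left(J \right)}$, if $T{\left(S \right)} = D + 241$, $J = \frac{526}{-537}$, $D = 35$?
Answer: $-144636$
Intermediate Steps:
$b{\left(q \right)} = 276 + q$
$J = - \frac{526}{537}$ ($J = 526 \left(- \frac{1}{537}\right) = - \frac{526}{537} \approx -0.97952$)
$T{\left(S \right)} = 276$ ($T{\left(S \right)} = 35 + 241 = 276$)
$\left(-145211 + b{\left(23 \right)}\right) + T{\left(J \right)} = \left(-145211 + \left(276 + 23\right)\right) + 276 = \left(-145211 + 299\right) + 276 = -144912 + 276 = -144636$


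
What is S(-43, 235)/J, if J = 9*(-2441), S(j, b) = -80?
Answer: 80/21969 ≈ 0.0036415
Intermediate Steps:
J = -21969
S(-43, 235)/J = -80/(-21969) = -80*(-1/21969) = 80/21969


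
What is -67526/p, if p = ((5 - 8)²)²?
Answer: -67526/81 ≈ -833.65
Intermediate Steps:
p = 81 (p = ((-3)²)² = 9² = 81)
-67526/p = -67526/81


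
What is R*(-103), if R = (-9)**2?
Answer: -8343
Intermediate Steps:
R = 81
R*(-103) = 81*(-103) = -8343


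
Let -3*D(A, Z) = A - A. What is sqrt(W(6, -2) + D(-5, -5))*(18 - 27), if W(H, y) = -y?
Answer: -9*sqrt(2) ≈ -12.728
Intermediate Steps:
D(A, Z) = 0 (D(A, Z) = -(A - A)/3 = -1/3*0 = 0)
sqrt(W(6, -2) + D(-5, -5))*(18 - 27) = sqrt(-1*(-2) + 0)*(18 - 27) = sqrt(2 + 0)*(-9) = sqrt(2)*(-9) = -9*sqrt(2)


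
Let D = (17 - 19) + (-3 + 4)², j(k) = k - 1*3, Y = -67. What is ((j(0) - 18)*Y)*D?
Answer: -1407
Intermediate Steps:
j(k) = -3 + k (j(k) = k - 3 = -3 + k)
D = -1 (D = -2 + 1² = -2 + 1 = -1)
((j(0) - 18)*Y)*D = (((-3 + 0) - 18)*(-67))*(-1) = ((-3 - 18)*(-67))*(-1) = -21*(-67)*(-1) = 1407*(-1) = -1407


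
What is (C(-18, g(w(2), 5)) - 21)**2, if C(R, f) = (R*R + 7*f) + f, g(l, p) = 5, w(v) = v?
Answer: 117649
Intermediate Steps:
C(R, f) = R**2 + 8*f (C(R, f) = (R**2 + 7*f) + f = R**2 + 8*f)
(C(-18, g(w(2), 5)) - 21)**2 = (((-18)**2 + 8*5) - 21)**2 = ((324 + 40) - 21)**2 = (364 - 21)**2 = 343**2 = 117649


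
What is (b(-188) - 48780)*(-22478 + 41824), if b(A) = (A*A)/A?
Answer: -947334928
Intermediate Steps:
b(A) = A (b(A) = A**2/A = A)
(b(-188) - 48780)*(-22478 + 41824) = (-188 - 48780)*(-22478 + 41824) = -48968*19346 = -947334928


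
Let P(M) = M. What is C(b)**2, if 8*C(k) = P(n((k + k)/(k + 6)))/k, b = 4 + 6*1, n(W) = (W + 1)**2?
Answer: 6561/1638400 ≈ 0.0040045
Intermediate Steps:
n(W) = (1 + W)**2
b = 10 (b = 4 + 6 = 10)
C(k) = (1 + 2*k/(6 + k))**2/(8*k) (C(k) = ((1 + (k + k)/(k + 6))**2/k)/8 = ((1 + (2*k)/(6 + k))**2/k)/8 = ((1 + 2*k/(6 + k))**2/k)/8 = (1 + 2*k/(6 + k))**2/(8*k))
C(b)**2 = ((9/8)*(2 + 10)**2/(10*(6 + 10)**2))**2 = ((9/8)*(1/10)*12**2/16**2)**2 = ((9/8)*(1/10)*144*(1/256))**2 = (81/1280)**2 = 6561/1638400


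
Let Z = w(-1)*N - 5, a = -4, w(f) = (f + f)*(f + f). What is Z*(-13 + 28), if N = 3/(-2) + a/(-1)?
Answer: 75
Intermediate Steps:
w(f) = 4*f² (w(f) = (2*f)*(2*f) = 4*f²)
N = 5/2 (N = 3/(-2) - 4/(-1) = 3*(-½) - 4*(-1) = -3/2 + 4 = 5/2 ≈ 2.5000)
Z = 5 (Z = (4*(-1)²)*(5/2) - 5 = (4*1)*(5/2) - 5 = 4*(5/2) - 5 = 10 - 5 = 5)
Z*(-13 + 28) = 5*(-13 + 28) = 5*15 = 75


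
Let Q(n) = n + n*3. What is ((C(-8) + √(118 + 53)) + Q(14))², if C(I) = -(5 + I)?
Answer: 3652 + 354*√19 ≈ 5195.0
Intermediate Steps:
Q(n) = 4*n (Q(n) = n + 3*n = 4*n)
C(I) = -5 - I
((C(-8) + √(118 + 53)) + Q(14))² = (((-5 - 1*(-8)) + √(118 + 53)) + 4*14)² = (((-5 + 8) + √171) + 56)² = ((3 + 3*√19) + 56)² = (59 + 3*√19)²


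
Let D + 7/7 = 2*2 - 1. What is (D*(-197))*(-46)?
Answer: 18124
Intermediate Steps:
D = 2 (D = -1 + (2*2 - 1) = -1 + (4 - 1) = -1 + 3 = 2)
(D*(-197))*(-46) = (2*(-197))*(-46) = -394*(-46) = 18124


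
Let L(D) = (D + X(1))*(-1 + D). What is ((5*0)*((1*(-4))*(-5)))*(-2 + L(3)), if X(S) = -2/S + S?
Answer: 0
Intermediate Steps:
X(S) = S - 2/S
L(D) = (-1 + D)**2 (L(D) = (D + (1 - 2/1))*(-1 + D) = (D + (1 - 2*1))*(-1 + D) = (D + (1 - 2))*(-1 + D) = (D - 1)*(-1 + D) = (-1 + D)*(-1 + D) = (-1 + D)**2)
((5*0)*((1*(-4))*(-5)))*(-2 + L(3)) = ((5*0)*((1*(-4))*(-5)))*(-2 + (1 + 3**2 - 2*3)) = (0*(-4*(-5)))*(-2 + (1 + 9 - 6)) = (0*20)*(-2 + 4) = 0*2 = 0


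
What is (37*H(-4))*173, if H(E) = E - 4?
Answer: -51208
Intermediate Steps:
H(E) = -4 + E
(37*H(-4))*173 = (37*(-4 - 4))*173 = (37*(-8))*173 = -296*173 = -51208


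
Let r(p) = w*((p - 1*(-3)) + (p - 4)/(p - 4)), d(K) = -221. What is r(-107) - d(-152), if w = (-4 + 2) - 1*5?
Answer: 942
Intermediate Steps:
w = -7 (w = -2 - 5 = -7)
r(p) = -28 - 7*p (r(p) = -7*((p - 1*(-3)) + (p - 4)/(p - 4)) = -7*((p + 3) + (-4 + p)/(-4 + p)) = -7*((3 + p) + 1) = -7*(4 + p) = -28 - 7*p)
r(-107) - d(-152) = (-28 - 7*(-107)) - 1*(-221) = (-28 + 749) + 221 = 721 + 221 = 942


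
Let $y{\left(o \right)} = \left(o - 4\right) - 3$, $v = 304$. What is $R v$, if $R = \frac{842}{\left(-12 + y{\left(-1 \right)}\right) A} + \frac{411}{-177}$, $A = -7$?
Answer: $\frac{2317848}{2065} \approx 1122.4$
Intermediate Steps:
$y{\left(o \right)} = -7 + o$ ($y{\left(o \right)} = \left(-4 + o\right) - 3 = -7 + o$)
$R = \frac{15249}{4130}$ ($R = \frac{842}{\left(-12 - 8\right) \left(-7\right)} + \frac{411}{-177} = \frac{842}{\left(-12 - 8\right) \left(-7\right)} + 411 \left(- \frac{1}{177}\right) = \frac{842}{\left(-20\right) \left(-7\right)} - \frac{137}{59} = \frac{842}{140} - \frac{137}{59} = 842 \cdot \frac{1}{140} - \frac{137}{59} = \frac{421}{70} - \frac{137}{59} = \frac{15249}{4130} \approx 3.6923$)
$R v = \frac{15249}{4130} \cdot 304 = \frac{2317848}{2065}$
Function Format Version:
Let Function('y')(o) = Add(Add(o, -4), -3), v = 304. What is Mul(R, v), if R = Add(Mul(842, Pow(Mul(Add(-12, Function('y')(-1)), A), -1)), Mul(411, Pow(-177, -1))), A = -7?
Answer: Rational(2317848, 2065) ≈ 1122.4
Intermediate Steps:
Function('y')(o) = Add(-7, o) (Function('y')(o) = Add(Add(-4, o), -3) = Add(-7, o))
R = Rational(15249, 4130) (R = Add(Mul(842, Pow(Mul(Add(-12, Add(-7, -1)), -7), -1)), Mul(411, Pow(-177, -1))) = Add(Mul(842, Pow(Mul(Add(-12, -8), -7), -1)), Mul(411, Rational(-1, 177))) = Add(Mul(842, Pow(Mul(-20, -7), -1)), Rational(-137, 59)) = Add(Mul(842, Pow(140, -1)), Rational(-137, 59)) = Add(Mul(842, Rational(1, 140)), Rational(-137, 59)) = Add(Rational(421, 70), Rational(-137, 59)) = Rational(15249, 4130) ≈ 3.6923)
Mul(R, v) = Mul(Rational(15249, 4130), 304) = Rational(2317848, 2065)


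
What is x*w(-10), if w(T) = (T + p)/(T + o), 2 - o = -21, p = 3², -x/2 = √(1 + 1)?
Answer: 2*√2/13 ≈ 0.21757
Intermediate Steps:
x = -2*√2 (x = -2*√(1 + 1) = -2*√2 ≈ -2.8284)
p = 9
o = 23 (o = 2 - 1*(-21) = 2 + 21 = 23)
w(T) = (9 + T)/(23 + T) (w(T) = (T + 9)/(T + 23) = (9 + T)/(23 + T))
x*w(-10) = (-2*√2)*((9 - 10)/(23 - 10)) = (-2*√2)*(-1/13) = (-2*√2)*((1/13)*(-1)) = -2*√2*(-1/13) = 2*√2/13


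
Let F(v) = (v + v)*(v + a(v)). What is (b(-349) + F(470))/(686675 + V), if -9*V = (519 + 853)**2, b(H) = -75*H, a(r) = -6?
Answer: 4161015/4297691 ≈ 0.96820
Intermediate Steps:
F(v) = 2*v*(-6 + v) (F(v) = (v + v)*(v - 6) = (2*v)*(-6 + v) = 2*v*(-6 + v))
V = -1882384/9 (V = -(519 + 853)**2/9 = -1/9*1372**2 = -1/9*1882384 = -1882384/9 ≈ -2.0915e+5)
(b(-349) + F(470))/(686675 + V) = (-75*(-349) + 2*470*(-6 + 470))/(686675 - 1882384/9) = (26175 + 2*470*464)/(4297691/9) = (26175 + 436160)*(9/4297691) = 462335*(9/4297691) = 4161015/4297691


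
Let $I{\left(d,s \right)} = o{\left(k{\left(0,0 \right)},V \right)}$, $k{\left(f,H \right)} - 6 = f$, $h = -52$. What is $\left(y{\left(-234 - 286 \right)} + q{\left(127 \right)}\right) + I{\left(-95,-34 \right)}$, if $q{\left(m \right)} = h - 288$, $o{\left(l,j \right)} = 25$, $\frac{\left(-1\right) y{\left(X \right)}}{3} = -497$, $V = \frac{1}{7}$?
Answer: $1176$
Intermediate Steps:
$k{\left(f,H \right)} = 6 + f$
$V = \frac{1}{7} \approx 0.14286$
$y{\left(X \right)} = 1491$ ($y{\left(X \right)} = \left(-3\right) \left(-497\right) = 1491$)
$I{\left(d,s \right)} = 25$
$q{\left(m \right)} = -340$ ($q{\left(m \right)} = -52 - 288 = -340$)
$\left(y{\left(-234 - 286 \right)} + q{\left(127 \right)}\right) + I{\left(-95,-34 \right)} = \left(1491 - 340\right) + 25 = 1151 + 25 = 1176$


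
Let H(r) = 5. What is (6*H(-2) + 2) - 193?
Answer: -161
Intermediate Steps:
(6*H(-2) + 2) - 193 = (6*5 + 2) - 193 = (30 + 2) - 193 = 32 - 193 = -161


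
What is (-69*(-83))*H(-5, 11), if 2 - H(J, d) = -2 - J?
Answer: -5727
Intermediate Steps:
H(J, d) = 4 + J (H(J, d) = 2 - (-2 - J) = 2 + (2 + J) = 4 + J)
(-69*(-83))*H(-5, 11) = (-69*(-83))*(4 - 5) = 5727*(-1) = -5727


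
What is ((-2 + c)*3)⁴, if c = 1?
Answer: 81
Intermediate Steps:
((-2 + c)*3)⁴ = ((-2 + 1)*3)⁴ = (-1*3)⁴ = (-3)⁴ = 81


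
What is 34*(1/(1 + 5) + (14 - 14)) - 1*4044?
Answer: -12115/3 ≈ -4038.3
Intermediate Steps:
34*(1/(1 + 5) + (14 - 14)) - 1*4044 = 34*(1/6 + 0) - 4044 = 34*(1/6) - 4044 = 17/3 - 4044 = -12115/3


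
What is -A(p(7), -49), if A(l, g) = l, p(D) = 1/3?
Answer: -1/3 ≈ -0.33333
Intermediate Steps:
p(D) = 1/3
-A(p(7), -49) = -1*1/3 = -1/3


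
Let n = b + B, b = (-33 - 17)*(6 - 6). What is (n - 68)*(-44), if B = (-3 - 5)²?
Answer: 176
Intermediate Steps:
b = 0 (b = -50*0 = 0)
B = 64 (B = (-8)² = 64)
n = 64 (n = 0 + 64 = 64)
(n - 68)*(-44) = (64 - 68)*(-44) = -4*(-44) = 176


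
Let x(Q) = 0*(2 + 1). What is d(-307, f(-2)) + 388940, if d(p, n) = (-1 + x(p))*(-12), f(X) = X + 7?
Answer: 388952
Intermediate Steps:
f(X) = 7 + X
x(Q) = 0 (x(Q) = 0*3 = 0)
d(p, n) = 12 (d(p, n) = (-1 + 0)*(-12) = -1*(-12) = 12)
d(-307, f(-2)) + 388940 = 12 + 388940 = 388952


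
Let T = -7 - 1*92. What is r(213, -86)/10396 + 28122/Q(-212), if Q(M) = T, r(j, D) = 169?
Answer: -97446527/343068 ≈ -284.04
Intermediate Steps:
T = -99 (T = -7 - 92 = -99)
Q(M) = -99
r(213, -86)/10396 + 28122/Q(-212) = 169/10396 + 28122/(-99) = 169*(1/10396) + 28122*(-1/99) = 169/10396 - 9374/33 = -97446527/343068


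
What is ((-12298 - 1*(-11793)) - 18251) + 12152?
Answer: -6604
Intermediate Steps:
((-12298 - 1*(-11793)) - 18251) + 12152 = ((-12298 + 11793) - 18251) + 12152 = (-505 - 18251) + 12152 = -18756 + 12152 = -6604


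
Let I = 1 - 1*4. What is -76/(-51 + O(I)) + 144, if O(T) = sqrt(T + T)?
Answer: 126428/869 + 76*I*sqrt(6)/2607 ≈ 145.49 + 0.071408*I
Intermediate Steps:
I = -3 (I = 1 - 4 = -3)
O(T) = sqrt(2)*sqrt(T) (O(T) = sqrt(2*T) = sqrt(2)*sqrt(T))
-76/(-51 + O(I)) + 144 = -76/(-51 + sqrt(2)*sqrt(-3)) + 144 = -76/(-51 + sqrt(2)*(I*sqrt(3))) + 144 = -76/(-51 + I*sqrt(6)) + 144 = 144 - 76/(-51 + I*sqrt(6))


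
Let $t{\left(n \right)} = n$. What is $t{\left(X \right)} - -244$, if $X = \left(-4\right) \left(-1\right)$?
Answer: $248$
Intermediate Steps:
$X = 4$
$t{\left(X \right)} - -244 = 4 - -244 = 4 + 244 = 248$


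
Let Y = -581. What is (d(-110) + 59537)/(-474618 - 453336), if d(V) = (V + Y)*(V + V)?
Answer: -70519/309318 ≈ -0.22798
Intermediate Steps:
d(V) = 2*V*(-581 + V) (d(V) = (V - 581)*(V + V) = (-581 + V)*(2*V) = 2*V*(-581 + V))
(d(-110) + 59537)/(-474618 - 453336) = (2*(-110)*(-581 - 110) + 59537)/(-474618 - 453336) = (2*(-110)*(-691) + 59537)/(-927954) = (152020 + 59537)*(-1/927954) = 211557*(-1/927954) = -70519/309318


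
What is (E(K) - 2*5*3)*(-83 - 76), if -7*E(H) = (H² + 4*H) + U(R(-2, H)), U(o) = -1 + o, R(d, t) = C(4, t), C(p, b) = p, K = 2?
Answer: 35775/7 ≈ 5110.7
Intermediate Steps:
R(d, t) = 4
E(H) = -3/7 - 4*H/7 - H²/7 (E(H) = -((H² + 4*H) + (-1 + 4))/7 = -((H² + 4*H) + 3)/7 = -(3 + H² + 4*H)/7 = -3/7 - 4*H/7 - H²/7)
(E(K) - 2*5*3)*(-83 - 76) = ((-3/7 - 4/7*2 - ⅐*2²) - 2*5*3)*(-83 - 76) = ((-3/7 - 8/7 - ⅐*4) - 10*3)*(-159) = ((-3/7 - 8/7 - 4/7) - 30)*(-159) = (-15/7 - 30)*(-159) = -225/7*(-159) = 35775/7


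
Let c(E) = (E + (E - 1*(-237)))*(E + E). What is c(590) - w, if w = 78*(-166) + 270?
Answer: 1684738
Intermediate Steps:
c(E) = 2*E*(237 + 2*E) (c(E) = (E + (E + 237))*(2*E) = (E + (237 + E))*(2*E) = (237 + 2*E)*(2*E) = 2*E*(237 + 2*E))
w = -12678 (w = -12948 + 270 = -12678)
c(590) - w = 2*590*(237 + 2*590) - 1*(-12678) = 2*590*(237 + 1180) + 12678 = 2*590*1417 + 12678 = 1672060 + 12678 = 1684738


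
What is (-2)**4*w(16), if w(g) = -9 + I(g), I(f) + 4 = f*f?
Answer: 3888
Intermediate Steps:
I(f) = -4 + f**2 (I(f) = -4 + f*f = -4 + f**2)
w(g) = -13 + g**2 (w(g) = -9 + (-4 + g**2) = -13 + g**2)
(-2)**4*w(16) = (-2)**4*(-13 + 16**2) = 16*(-13 + 256) = 16*243 = 3888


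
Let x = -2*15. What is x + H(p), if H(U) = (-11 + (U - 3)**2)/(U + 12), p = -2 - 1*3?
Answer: -157/7 ≈ -22.429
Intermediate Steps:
p = -5 (p = -2 - 3 = -5)
H(U) = (-11 + (-3 + U)**2)/(12 + U)
x = -30
x + H(p) = -30 + (-11 + (-3 - 5)**2)/(12 - 5) = -30 + (-11 + (-8)**2)/7 = -30 + (-11 + 64)/7 = -30 + (1/7)*53 = -30 + 53/7 = -157/7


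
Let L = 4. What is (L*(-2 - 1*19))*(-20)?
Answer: 1680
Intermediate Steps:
(L*(-2 - 1*19))*(-20) = (4*(-2 - 1*19))*(-20) = (4*(-2 - 19))*(-20) = (4*(-21))*(-20) = -84*(-20) = 1680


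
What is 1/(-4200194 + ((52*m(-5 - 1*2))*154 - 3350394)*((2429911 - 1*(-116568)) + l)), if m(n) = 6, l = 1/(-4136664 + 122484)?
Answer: -23070/194003910744119981 ≈ -1.1892e-13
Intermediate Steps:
l = -1/4014180 (l = 1/(-4014180) = -1/4014180 ≈ -2.4912e-7)
1/(-4200194 + ((52*m(-5 - 1*2))*154 - 3350394)*((2429911 - 1*(-116568)) + l)) = 1/(-4200194 + ((52*6)*154 - 3350394)*((2429911 - 1*(-116568)) - 1/4014180)) = 1/(-4200194 + (312*154 - 3350394)*((2429911 + 116568) - 1/4014180)) = 1/(-4200194 + (48048 - 3350394)*(2546479 - 1/4014180)) = 1/(-4200194 - 3302346*10222025072219/4014180) = 1/(-4200194 - 194003813845644401/23070) = 1/(-194003910744119981/23070) = -23070/194003910744119981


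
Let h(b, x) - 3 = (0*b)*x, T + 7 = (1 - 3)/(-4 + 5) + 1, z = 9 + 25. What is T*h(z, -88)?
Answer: -24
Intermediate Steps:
z = 34
T = -8 (T = -7 + ((1 - 3)/(-4 + 5) + 1) = -7 + (-2/1 + 1) = -7 + (-2*1 + 1) = -7 + (-2 + 1) = -7 - 1 = -8)
h(b, x) = 3 (h(b, x) = 3 + (0*b)*x = 3 + 0*x = 3 + 0 = 3)
T*h(z, -88) = -8*3 = -24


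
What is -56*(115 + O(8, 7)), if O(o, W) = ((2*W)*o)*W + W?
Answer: -50736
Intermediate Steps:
O(o, W) = W + 2*o*W² (O(o, W) = (2*W*o)*W + W = 2*o*W² + W = W + 2*o*W²)
-56*(115 + O(8, 7)) = -56*(115 + 7*(1 + 2*7*8)) = -56*(115 + 7*(1 + 112)) = -56*(115 + 7*113) = -56*(115 + 791) = -56*906 = -50736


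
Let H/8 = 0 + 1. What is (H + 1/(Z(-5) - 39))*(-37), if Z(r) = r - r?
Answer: -11507/39 ≈ -295.05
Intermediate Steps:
Z(r) = 0
H = 8 (H = 8*(0 + 1) = 8*1 = 8)
(H + 1/(Z(-5) - 39))*(-37) = (8 + 1/(0 - 39))*(-37) = (8 + 1/(-39))*(-37) = (8 - 1/39)*(-37) = (311/39)*(-37) = -11507/39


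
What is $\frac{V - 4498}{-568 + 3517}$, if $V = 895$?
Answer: $- \frac{1201}{983} \approx -1.2218$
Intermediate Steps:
$\frac{V - 4498}{-568 + 3517} = \frac{895 - 4498}{-568 + 3517} = - \frac{3603}{2949} = \left(-3603\right) \frac{1}{2949} = - \frac{1201}{983}$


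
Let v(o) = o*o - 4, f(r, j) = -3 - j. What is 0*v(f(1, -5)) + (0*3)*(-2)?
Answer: 0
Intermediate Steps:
v(o) = -4 + o**2 (v(o) = o**2 - 4 = -4 + o**2)
0*v(f(1, -5)) + (0*3)*(-2) = 0*(-4 + (-3 - 1*(-5))**2) + (0*3)*(-2) = 0*(-4 + (-3 + 5)**2) + 0*(-2) = 0*(-4 + 2**2) + 0 = 0*(-4 + 4) + 0 = 0*0 + 0 = 0 + 0 = 0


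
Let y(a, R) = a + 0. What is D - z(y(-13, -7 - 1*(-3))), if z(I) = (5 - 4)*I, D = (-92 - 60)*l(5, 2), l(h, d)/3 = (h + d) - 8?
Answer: 469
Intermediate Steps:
l(h, d) = -24 + 3*d + 3*h (l(h, d) = 3*((h + d) - 8) = 3*((d + h) - 8) = 3*(-8 + d + h) = -24 + 3*d + 3*h)
y(a, R) = a
D = 456 (D = (-92 - 60)*(-24 + 3*2 + 3*5) = -152*(-24 + 6 + 15) = -152*(-3) = 456)
z(I) = I (z(I) = 1*I = I)
D - z(y(-13, -7 - 1*(-3))) = 456 - 1*(-13) = 456 + 13 = 469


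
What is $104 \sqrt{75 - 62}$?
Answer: $104 \sqrt{13} \approx 374.98$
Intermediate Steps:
$104 \sqrt{75 - 62} = 104 \sqrt{13}$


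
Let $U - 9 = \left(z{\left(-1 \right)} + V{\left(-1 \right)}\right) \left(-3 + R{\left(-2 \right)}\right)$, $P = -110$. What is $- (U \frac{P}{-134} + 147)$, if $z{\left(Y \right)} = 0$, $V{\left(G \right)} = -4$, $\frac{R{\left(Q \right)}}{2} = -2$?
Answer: $- \frac{11884}{67} \approx -177.37$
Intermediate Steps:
$R{\left(Q \right)} = -4$ ($R{\left(Q \right)} = 2 \left(-2\right) = -4$)
$U = 37$ ($U = 9 + \left(0 - 4\right) \left(-3 - 4\right) = 9 - -28 = 9 + 28 = 37$)
$- (U \frac{P}{-134} + 147) = - (37 \left(- \frac{110}{-134}\right) + 147) = - (37 \left(\left(-110\right) \left(- \frac{1}{134}\right)\right) + 147) = - (37 \cdot \frac{55}{67} + 147) = - (\frac{2035}{67} + 147) = \left(-1\right) \frac{11884}{67} = - \frac{11884}{67}$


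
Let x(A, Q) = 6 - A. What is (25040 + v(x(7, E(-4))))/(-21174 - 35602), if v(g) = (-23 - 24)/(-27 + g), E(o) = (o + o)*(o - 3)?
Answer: -701167/1589728 ≈ -0.44106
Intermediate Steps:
E(o) = 2*o*(-3 + o) (E(o) = (2*o)*(-3 + o) = 2*o*(-3 + o))
v(g) = -47/(-27 + g)
(25040 + v(x(7, E(-4))))/(-21174 - 35602) = (25040 - 47/(-27 + (6 - 1*7)))/(-21174 - 35602) = (25040 - 47/(-27 + (6 - 7)))/(-56776) = (25040 - 47/(-27 - 1))*(-1/56776) = (25040 - 47/(-28))*(-1/56776) = (25040 - 47*(-1/28))*(-1/56776) = (25040 + 47/28)*(-1/56776) = (701167/28)*(-1/56776) = -701167/1589728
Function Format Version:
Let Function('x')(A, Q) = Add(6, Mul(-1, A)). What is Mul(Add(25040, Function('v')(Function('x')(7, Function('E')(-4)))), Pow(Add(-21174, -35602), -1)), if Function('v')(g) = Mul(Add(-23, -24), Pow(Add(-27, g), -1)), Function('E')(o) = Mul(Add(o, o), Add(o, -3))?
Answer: Rational(-701167, 1589728) ≈ -0.44106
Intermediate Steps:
Function('E')(o) = Mul(2, o, Add(-3, o)) (Function('E')(o) = Mul(Mul(2, o), Add(-3, o)) = Mul(2, o, Add(-3, o)))
Function('v')(g) = Mul(-47, Pow(Add(-27, g), -1))
Mul(Add(25040, Function('v')(Function('x')(7, Function('E')(-4)))), Pow(Add(-21174, -35602), -1)) = Mul(Add(25040, Mul(-47, Pow(Add(-27, Add(6, Mul(-1, 7))), -1))), Pow(Add(-21174, -35602), -1)) = Mul(Add(25040, Mul(-47, Pow(Add(-27, Add(6, -7)), -1))), Pow(-56776, -1)) = Mul(Add(25040, Mul(-47, Pow(Add(-27, -1), -1))), Rational(-1, 56776)) = Mul(Add(25040, Mul(-47, Pow(-28, -1))), Rational(-1, 56776)) = Mul(Add(25040, Mul(-47, Rational(-1, 28))), Rational(-1, 56776)) = Mul(Add(25040, Rational(47, 28)), Rational(-1, 56776)) = Mul(Rational(701167, 28), Rational(-1, 56776)) = Rational(-701167, 1589728)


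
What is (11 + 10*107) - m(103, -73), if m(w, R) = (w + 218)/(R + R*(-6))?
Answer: 394244/365 ≈ 1080.1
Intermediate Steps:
m(w, R) = -(218 + w)/(5*R) (m(w, R) = (218 + w)/(R - 6*R) = (218 + w)/((-5*R)) = (218 + w)*(-1/(5*R)) = -(218 + w)/(5*R))
(11 + 10*107) - m(103, -73) = (11 + 10*107) - (-218 - 1*103)/(5*(-73)) = (11 + 1070) - (-1)*(-218 - 103)/(5*73) = 1081 - (-1)*(-321)/(5*73) = 1081 - 1*321/365 = 1081 - 321/365 = 394244/365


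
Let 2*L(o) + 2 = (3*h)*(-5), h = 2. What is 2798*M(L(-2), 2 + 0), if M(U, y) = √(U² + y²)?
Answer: 5596*√65 ≈ 45116.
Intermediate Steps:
L(o) = -16 (L(o) = -1 + ((3*2)*(-5))/2 = -1 + (6*(-5))/2 = -1 + (½)*(-30) = -1 - 15 = -16)
2798*M(L(-2), 2 + 0) = 2798*√((-16)² + (2 + 0)²) = 2798*√(256 + 2²) = 2798*√(256 + 4) = 2798*√260 = 2798*(2*√65) = 5596*√65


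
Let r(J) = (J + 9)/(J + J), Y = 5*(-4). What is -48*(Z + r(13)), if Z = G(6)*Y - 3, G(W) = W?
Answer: 76224/13 ≈ 5863.4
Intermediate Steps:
Y = -20
r(J) = (9 + J)/(2*J) (r(J) = (9 + J)/((2*J)) = (9 + J)*(1/(2*J)) = (9 + J)/(2*J))
Z = -123 (Z = 6*(-20) - 3 = -120 - 3 = -123)
-48*(Z + r(13)) = -48*(-123 + (½)*(9 + 13)/13) = -48*(-123 + (½)*(1/13)*22) = -48*(-123 + 11/13) = -48*(-1588/13) = 76224/13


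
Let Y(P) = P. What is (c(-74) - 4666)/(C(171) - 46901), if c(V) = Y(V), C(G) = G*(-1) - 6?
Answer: 2370/23539 ≈ 0.10068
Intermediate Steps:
C(G) = -6 - G (C(G) = -G - 6 = -6 - G)
c(V) = V
(c(-74) - 4666)/(C(171) - 46901) = (-74 - 4666)/((-6 - 1*171) - 46901) = -4740/((-6 - 171) - 46901) = -4740/(-177 - 46901) = -4740/(-47078) = -4740*(-1/47078) = 2370/23539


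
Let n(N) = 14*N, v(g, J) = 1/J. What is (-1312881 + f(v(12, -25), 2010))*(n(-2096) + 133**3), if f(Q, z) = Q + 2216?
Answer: -76126472819418/25 ≈ -3.0451e+12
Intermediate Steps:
f(Q, z) = 2216 + Q
(-1312881 + f(v(12, -25), 2010))*(n(-2096) + 133**3) = (-1312881 + (2216 + 1/(-25)))*(14*(-2096) + 133**3) = (-1312881 + (2216 - 1/25))*(-29344 + 2352637) = (-1312881 + 55399/25)*2323293 = -32766626/25*2323293 = -76126472819418/25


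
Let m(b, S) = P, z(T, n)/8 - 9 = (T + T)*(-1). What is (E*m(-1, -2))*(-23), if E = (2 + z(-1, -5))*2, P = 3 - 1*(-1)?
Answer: -16560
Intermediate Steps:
z(T, n) = 72 - 16*T (z(T, n) = 72 + 8*((T + T)*(-1)) = 72 + 8*((2*T)*(-1)) = 72 + 8*(-2*T) = 72 - 16*T)
P = 4 (P = 3 + 1 = 4)
m(b, S) = 4
E = 180 (E = (2 + (72 - 16*(-1)))*2 = (2 + (72 + 16))*2 = (2 + 88)*2 = 90*2 = 180)
(E*m(-1, -2))*(-23) = (180*4)*(-23) = 720*(-23) = -16560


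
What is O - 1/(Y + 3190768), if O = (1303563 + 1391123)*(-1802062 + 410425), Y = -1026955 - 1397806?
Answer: -2872545201765398875/766007 ≈ -3.7500e+12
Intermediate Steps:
Y = -2424761
O = -3750024740982 (O = 2694686*(-1391637) = -3750024740982)
O - 1/(Y + 3190768) = -3750024740982 - 1/(-2424761 + 3190768) = -3750024740982 - 1/766007 = -2872545201765398875/766007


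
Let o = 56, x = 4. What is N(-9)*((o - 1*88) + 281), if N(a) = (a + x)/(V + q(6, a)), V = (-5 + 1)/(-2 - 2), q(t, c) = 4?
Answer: -249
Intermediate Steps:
V = 1 (V = -4/(-4) = -4*(-1/4) = 1)
N(a) = 4/5 + a/5 (N(a) = (a + 4)/(1 + 4) = (4 + a)/5 = (4 + a)*(1/5) = 4/5 + a/5)
N(-9)*((o - 1*88) + 281) = (4/5 + (1/5)*(-9))*((56 - 1*88) + 281) = (4/5 - 9/5)*((56 - 88) + 281) = -(-32 + 281) = -1*249 = -249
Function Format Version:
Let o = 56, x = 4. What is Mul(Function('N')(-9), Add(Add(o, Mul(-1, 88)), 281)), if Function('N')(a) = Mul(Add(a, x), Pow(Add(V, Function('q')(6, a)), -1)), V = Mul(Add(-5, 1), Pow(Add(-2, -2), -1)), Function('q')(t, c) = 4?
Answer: -249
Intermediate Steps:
V = 1 (V = Mul(-4, Pow(-4, -1)) = Mul(-4, Rational(-1, 4)) = 1)
Function('N')(a) = Add(Rational(4, 5), Mul(Rational(1, 5), a)) (Function('N')(a) = Mul(Add(a, 4), Pow(Add(1, 4), -1)) = Mul(Add(4, a), Pow(5, -1)) = Mul(Add(4, a), Rational(1, 5)) = Add(Rational(4, 5), Mul(Rational(1, 5), a)))
Mul(Function('N')(-9), Add(Add(o, Mul(-1, 88)), 281)) = Mul(Add(Rational(4, 5), Mul(Rational(1, 5), -9)), Add(Add(56, Mul(-1, 88)), 281)) = Mul(Add(Rational(4, 5), Rational(-9, 5)), Add(Add(56, -88), 281)) = Mul(-1, Add(-32, 281)) = Mul(-1, 249) = -249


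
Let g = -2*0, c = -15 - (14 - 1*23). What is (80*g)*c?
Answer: 0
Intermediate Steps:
c = -6 (c = -15 - (14 - 23) = -15 - 1*(-9) = -15 + 9 = -6)
g = 0
(80*g)*c = (80*0)*(-6) = 0*(-6) = 0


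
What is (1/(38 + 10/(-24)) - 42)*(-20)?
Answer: 378600/451 ≈ 839.47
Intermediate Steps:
(1/(38 + 10/(-24)) - 42)*(-20) = (1/(38 + 10*(-1/24)) - 42)*(-20) = (1/(38 - 5/12) - 42)*(-20) = (1/(451/12) - 42)*(-20) = (12/451 - 42)*(-20) = -18930/451*(-20) = 378600/451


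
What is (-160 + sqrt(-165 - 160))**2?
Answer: 25275 - 1600*I*sqrt(13) ≈ 25275.0 - 5768.9*I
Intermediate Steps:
(-160 + sqrt(-165 - 160))**2 = (-160 + sqrt(-325))**2 = (-160 + 5*I*sqrt(13))**2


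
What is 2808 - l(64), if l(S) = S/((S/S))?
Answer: 2744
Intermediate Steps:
l(S) = S (l(S) = S/1 = S*1 = S)
2808 - l(64) = 2808 - 1*64 = 2808 - 64 = 2744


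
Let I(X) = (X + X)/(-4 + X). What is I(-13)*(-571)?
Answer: -14846/17 ≈ -873.29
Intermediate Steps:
I(X) = 2*X/(-4 + X) (I(X) = (2*X)/(-4 + X) = 2*X/(-4 + X))
I(-13)*(-571) = (2*(-13)/(-4 - 13))*(-571) = (2*(-13)/(-17))*(-571) = (2*(-13)*(-1/17))*(-571) = (26/17)*(-571) = -14846/17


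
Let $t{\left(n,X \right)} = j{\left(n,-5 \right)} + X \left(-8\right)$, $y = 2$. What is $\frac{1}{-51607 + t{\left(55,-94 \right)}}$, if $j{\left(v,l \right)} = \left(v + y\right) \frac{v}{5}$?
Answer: $- \frac{1}{50228} \approx -1.9909 \cdot 10^{-5}$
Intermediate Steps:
$j{\left(v,l \right)} = \frac{v \left(2 + v\right)}{5}$ ($j{\left(v,l \right)} = \left(v + 2\right) \frac{v}{5} = \left(2 + v\right) v \frac{1}{5} = \left(2 + v\right) \frac{v}{5} = \frac{v \left(2 + v\right)}{5}$)
$t{\left(n,X \right)} = - 8 X + \frac{n \left(2 + n\right)}{5}$ ($t{\left(n,X \right)} = \frac{n \left(2 + n\right)}{5} + X \left(-8\right) = \frac{n \left(2 + n\right)}{5} - 8 X = - 8 X + \frac{n \left(2 + n\right)}{5}$)
$\frac{1}{-51607 + t{\left(55,-94 \right)}} = \frac{1}{-51607 + \left(\left(-8\right) \left(-94\right) + \frac{1}{5} \cdot 55 \left(2 + 55\right)\right)} = \frac{1}{-51607 + \left(752 + \frac{1}{5} \cdot 55 \cdot 57\right)} = \frac{1}{-51607 + \left(752 + 627\right)} = \frac{1}{-51607 + 1379} = \frac{1}{-50228} = - \frac{1}{50228}$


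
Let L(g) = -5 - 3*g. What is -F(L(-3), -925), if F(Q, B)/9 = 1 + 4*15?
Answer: -549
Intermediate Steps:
F(Q, B) = 549 (F(Q, B) = 9*(1 + 4*15) = 9*(1 + 60) = 9*61 = 549)
-F(L(-3), -925) = -1*549 = -549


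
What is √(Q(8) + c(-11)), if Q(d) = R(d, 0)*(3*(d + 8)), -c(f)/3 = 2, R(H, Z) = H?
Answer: 3*√42 ≈ 19.442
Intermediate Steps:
c(f) = -6 (c(f) = -3*2 = -6)
Q(d) = d*(24 + 3*d) (Q(d) = d*(3*(d + 8)) = d*(3*(8 + d)) = d*(24 + 3*d))
√(Q(8) + c(-11)) = √(3*8*(8 + 8) - 6) = √(3*8*16 - 6) = √(384 - 6) = √378 = 3*√42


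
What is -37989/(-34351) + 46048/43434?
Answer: 1615904537/746000667 ≈ 2.1661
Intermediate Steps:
-37989/(-34351) + 46048/43434 = -37989*(-1/34351) + 46048*(1/43434) = 37989/34351 + 23024/21717 = 1615904537/746000667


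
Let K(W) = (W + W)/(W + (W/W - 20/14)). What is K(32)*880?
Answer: 394240/221 ≈ 1783.9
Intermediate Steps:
K(W) = 2*W/(-3/7 + W) (K(W) = (2*W)/(W + (1 - 20*1/14)) = (2*W)/(W + (1 - 10/7)) = (2*W)/(W - 3/7) = (2*W)/(-3/7 + W) = 2*W/(-3/7 + W))
K(32)*880 = (14*32/(-3 + 7*32))*880 = (14*32/(-3 + 224))*880 = (14*32/221)*880 = (14*32*(1/221))*880 = (448/221)*880 = 394240/221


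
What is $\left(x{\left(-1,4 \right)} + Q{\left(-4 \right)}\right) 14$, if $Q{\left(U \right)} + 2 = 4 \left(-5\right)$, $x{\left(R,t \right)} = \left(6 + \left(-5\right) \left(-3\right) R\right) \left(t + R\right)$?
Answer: $-686$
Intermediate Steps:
$x{\left(R,t \right)} = \left(6 + 15 R\right) \left(R + t\right)$
$Q{\left(U \right)} = -22$ ($Q{\left(U \right)} = -2 + 4 \left(-5\right) = -2 - 20 = -22$)
$\left(x{\left(-1,4 \right)} + Q{\left(-4 \right)}\right) 14 = \left(\left(6 \left(-1\right) + 6 \cdot 4 + 15 \left(-1\right)^{2} + 15 \left(-1\right) 4\right) - 22\right) 14 = \left(\left(-6 + 24 + 15 \cdot 1 - 60\right) - 22\right) 14 = \left(\left(-6 + 24 + 15 - 60\right) - 22\right) 14 = \left(-27 - 22\right) 14 = \left(-49\right) 14 = -686$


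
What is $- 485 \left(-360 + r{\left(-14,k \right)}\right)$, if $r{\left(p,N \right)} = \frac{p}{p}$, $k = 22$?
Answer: $174115$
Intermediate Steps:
$r{\left(p,N \right)} = 1$
$- 485 \left(-360 + r{\left(-14,k \right)}\right) = - 485 \left(-360 + 1\right) = \left(-485\right) \left(-359\right) = 174115$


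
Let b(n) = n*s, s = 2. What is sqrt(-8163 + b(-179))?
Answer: I*sqrt(8521) ≈ 92.309*I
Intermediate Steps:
b(n) = 2*n (b(n) = n*2 = 2*n)
sqrt(-8163 + b(-179)) = sqrt(-8163 + 2*(-179)) = sqrt(-8163 - 358) = sqrt(-8521) = I*sqrt(8521)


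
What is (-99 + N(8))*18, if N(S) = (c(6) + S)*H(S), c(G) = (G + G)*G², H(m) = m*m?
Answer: 505098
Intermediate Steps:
H(m) = m²
c(G) = 2*G³ (c(G) = (2*G)*G² = 2*G³)
N(S) = S²*(432 + S) (N(S) = (2*6³ + S)*S² = (2*216 + S)*S² = (432 + S)*S² = S²*(432 + S))
(-99 + N(8))*18 = (-99 + 8²*(432 + 8))*18 = (-99 + 64*440)*18 = (-99 + 28160)*18 = 28061*18 = 505098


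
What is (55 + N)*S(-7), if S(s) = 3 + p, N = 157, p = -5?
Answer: -424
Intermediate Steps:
S(s) = -2 (S(s) = 3 - 5 = -2)
(55 + N)*S(-7) = (55 + 157)*(-2) = 212*(-2) = -424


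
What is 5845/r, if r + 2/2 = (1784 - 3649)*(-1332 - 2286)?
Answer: 5845/6747569 ≈ 0.00086624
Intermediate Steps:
r = 6747569 (r = -1 + (1784 - 3649)*(-1332 - 2286) = -1 - 1865*(-3618) = -1 + 6747570 = 6747569)
5845/r = 5845/6747569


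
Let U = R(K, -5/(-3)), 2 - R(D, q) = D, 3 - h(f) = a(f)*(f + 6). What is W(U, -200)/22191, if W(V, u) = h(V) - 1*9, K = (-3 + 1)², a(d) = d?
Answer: 2/22191 ≈ 9.0127e-5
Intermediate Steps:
h(f) = 3 - f*(6 + f) (h(f) = 3 - f*(f + 6) = 3 - f*(6 + f))
K = 4 (K = (-2)² = 4)
R(D, q) = 2 - D
U = -2 (U = 2 - 1*4 = 2 - 4 = -2)
W(V, u) = -6 - V² - 6*V (W(V, u) = (3 - V² - 6*V) - 1*9 = (3 - V² - 6*V) - 9 = -6 - V² - 6*V)
W(U, -200)/22191 = (-6 - 1*(-2)² - 6*(-2))/22191 = (-6 - 1*4 + 12)*(1/22191) = (-6 - 4 + 12)*(1/22191) = 2*(1/22191) = 2/22191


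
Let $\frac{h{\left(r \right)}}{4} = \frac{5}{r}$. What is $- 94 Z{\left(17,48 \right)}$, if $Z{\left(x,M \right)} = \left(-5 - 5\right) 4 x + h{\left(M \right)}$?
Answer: $\frac{383285}{6} \approx 63881.0$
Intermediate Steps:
$h{\left(r \right)} = \frac{20}{r}$ ($h{\left(r \right)} = 4 \frac{5}{r} = \frac{20}{r}$)
$Z{\left(x,M \right)} = - 40 x + \frac{20}{M}$ ($Z{\left(x,M \right)} = \left(-5 - 5\right) 4 x + \frac{20}{M} = \left(-10\right) 4 x + \frac{20}{M} = - 40 x + \frac{20}{M}$)
$- 94 Z{\left(17,48 \right)} = - 94 \left(\left(-40\right) 17 + \frac{20}{48}\right) = - 94 \left(-680 + 20 \cdot \frac{1}{48}\right) = - 94 \left(-680 + \frac{5}{12}\right) = \left(-94\right) \left(- \frac{8155}{12}\right) = \frac{383285}{6}$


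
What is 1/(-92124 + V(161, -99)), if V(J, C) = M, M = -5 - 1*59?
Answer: -1/92188 ≈ -1.0847e-5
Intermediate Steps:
M = -64 (M = -5 - 59 = -64)
V(J, C) = -64
1/(-92124 + V(161, -99)) = 1/(-92124 - 64) = 1/(-92188) = -1/92188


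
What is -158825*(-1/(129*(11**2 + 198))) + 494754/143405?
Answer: 34591757/4732365 ≈ 7.3096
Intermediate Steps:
-158825*(-1/(129*(11**2 + 198))) + 494754/143405 = -158825*(-1/(129*(121 + 198))) + 494754*(1/143405) = -158825/((-129*319)) + 494754/143405 = -158825/(-41151) + 494754/143405 = -158825*(-1/41151) + 494754/143405 = 158825/41151 + 494754/143405 = 34591757/4732365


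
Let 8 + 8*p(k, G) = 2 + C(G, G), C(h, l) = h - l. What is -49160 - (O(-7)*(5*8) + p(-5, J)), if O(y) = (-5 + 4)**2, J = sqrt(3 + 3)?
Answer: -196797/4 ≈ -49199.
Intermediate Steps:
J = sqrt(6) ≈ 2.4495
O(y) = 1 (O(y) = (-1)**2 = 1)
p(k, G) = -3/4 (p(k, G) = -1 + (2 + (G - G))/8 = -1 + (2 + 0)/8 = -1 + (1/8)*2 = -1 + 1/4 = -3/4)
-49160 - (O(-7)*(5*8) + p(-5, J)) = -49160 - (1*(5*8) - 3/4) = -49160 - (1*40 - 3/4) = -49160 - (40 - 3/4) = -49160 - 1*157/4 = -49160 - 157/4 = -196797/4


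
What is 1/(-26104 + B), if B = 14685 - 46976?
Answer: -1/58395 ≈ -1.7125e-5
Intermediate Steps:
B = -32291
1/(-26104 + B) = 1/(-26104 - 32291) = 1/(-58395) = -1/58395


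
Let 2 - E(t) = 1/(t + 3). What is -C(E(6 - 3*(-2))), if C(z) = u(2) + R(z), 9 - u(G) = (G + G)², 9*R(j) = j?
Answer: 916/135 ≈ 6.7852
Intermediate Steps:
R(j) = j/9
u(G) = 9 - 4*G² (u(G) = 9 - (G + G)² = 9 - (2*G)² = 9 - 4*G²)
E(t) = 2 - 1/(3 + t) (E(t) = 2 - 1/(t + 3) = 2 - 1/(3 + t))
C(z) = -7 + z/9 (C(z) = (9 - 4*2²) + z/9 = (9 - 4*4) + z/9 = (9 - 16) + z/9 = -7 + z/9)
-C(E(6 - 3*(-2))) = -(-7 + ((5 + 2*(6 - 3*(-2)))/(3 + (6 - 3*(-2))))/9) = -(-7 + ((5 + 2*(6 + 6))/(3 + (6 + 6)))/9) = -(-7 + ((5 + 2*12)/(3 + 12))/9) = -(-7 + ((5 + 24)/15)/9) = -(-7 + ((1/15)*29)/9) = -(-7 + (⅑)*(29/15)) = -(-7 + 29/135) = -1*(-916/135) = 916/135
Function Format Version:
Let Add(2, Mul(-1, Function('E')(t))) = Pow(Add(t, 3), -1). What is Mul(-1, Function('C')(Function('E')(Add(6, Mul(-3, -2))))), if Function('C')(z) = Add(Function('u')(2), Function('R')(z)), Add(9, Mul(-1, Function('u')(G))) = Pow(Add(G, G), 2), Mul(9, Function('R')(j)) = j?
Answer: Rational(916, 135) ≈ 6.7852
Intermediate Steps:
Function('R')(j) = Mul(Rational(1, 9), j)
Function('u')(G) = Add(9, Mul(-4, Pow(G, 2))) (Function('u')(G) = Add(9, Mul(-1, Pow(Add(G, G), 2))) = Add(9, Mul(-1, Pow(Mul(2, G), 2))) = Add(9, Mul(-1, Mul(4, Pow(G, 2)))) = Add(9, Mul(-4, Pow(G, 2))))
Function('E')(t) = Add(2, Mul(-1, Pow(Add(3, t), -1))) (Function('E')(t) = Add(2, Mul(-1, Pow(Add(t, 3), -1))) = Add(2, Mul(-1, Pow(Add(3, t), -1))))
Function('C')(z) = Add(-7, Mul(Rational(1, 9), z)) (Function('C')(z) = Add(Add(9, Mul(-4, Pow(2, 2))), Mul(Rational(1, 9), z)) = Add(Add(9, Mul(-4, 4)), Mul(Rational(1, 9), z)) = Add(Add(9, -16), Mul(Rational(1, 9), z)) = Add(-7, Mul(Rational(1, 9), z)))
Mul(-1, Function('C')(Function('E')(Add(6, Mul(-3, -2))))) = Mul(-1, Add(-7, Mul(Rational(1, 9), Mul(Pow(Add(3, Add(6, Mul(-3, -2))), -1), Add(5, Mul(2, Add(6, Mul(-3, -2)))))))) = Mul(-1, Add(-7, Mul(Rational(1, 9), Mul(Pow(Add(3, Add(6, 6)), -1), Add(5, Mul(2, Add(6, 6))))))) = Mul(-1, Add(-7, Mul(Rational(1, 9), Mul(Pow(Add(3, 12), -1), Add(5, Mul(2, 12)))))) = Mul(-1, Add(-7, Mul(Rational(1, 9), Mul(Pow(15, -1), Add(5, 24))))) = Mul(-1, Add(-7, Mul(Rational(1, 9), Mul(Rational(1, 15), 29)))) = Mul(-1, Add(-7, Mul(Rational(1, 9), Rational(29, 15)))) = Mul(-1, Add(-7, Rational(29, 135))) = Mul(-1, Rational(-916, 135)) = Rational(916, 135)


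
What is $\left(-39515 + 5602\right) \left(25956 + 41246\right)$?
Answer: $-2279021426$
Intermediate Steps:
$\left(-39515 + 5602\right) \left(25956 + 41246\right) = \left(-33913\right) 67202 = -2279021426$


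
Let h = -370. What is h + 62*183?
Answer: 10976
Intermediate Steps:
h + 62*183 = -370 + 62*183 = -370 + 11346 = 10976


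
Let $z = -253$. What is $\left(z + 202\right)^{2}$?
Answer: $2601$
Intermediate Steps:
$\left(z + 202\right)^{2} = \left(-253 + 202\right)^{2} = \left(-51\right)^{2} = 2601$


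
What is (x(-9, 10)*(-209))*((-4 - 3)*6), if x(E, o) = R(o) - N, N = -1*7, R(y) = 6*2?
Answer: 166782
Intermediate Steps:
R(y) = 12
N = -7
x(E, o) = 19 (x(E, o) = 12 - 1*(-7) = 12 + 7 = 19)
(x(-9, 10)*(-209))*((-4 - 3)*6) = (19*(-209))*((-4 - 3)*6) = -(-27797)*6 = -3971*(-42) = 166782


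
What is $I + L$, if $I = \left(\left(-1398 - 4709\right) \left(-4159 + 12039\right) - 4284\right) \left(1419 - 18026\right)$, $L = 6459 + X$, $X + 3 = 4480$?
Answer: $799252473444$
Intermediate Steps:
$X = 4477$ ($X = -3 + 4480 = 4477$)
$L = 10936$ ($L = 6459 + 4477 = 10936$)
$I = 799252462508$ ($I = \left(\left(-6107\right) 7880 - 4284\right) \left(-16607\right) = \left(-48123160 - 4284\right) \left(-16607\right) = \left(-48127444\right) \left(-16607\right) = 799252462508$)
$I + L = 799252462508 + 10936 = 799252473444$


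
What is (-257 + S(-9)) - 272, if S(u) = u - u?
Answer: -529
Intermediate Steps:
S(u) = 0
(-257 + S(-9)) - 272 = (-257 + 0) - 272 = -257 - 272 = -529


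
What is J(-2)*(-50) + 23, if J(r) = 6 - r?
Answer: -377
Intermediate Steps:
J(-2)*(-50) + 23 = (6 - 1*(-2))*(-50) + 23 = (6 + 2)*(-50) + 23 = 8*(-50) + 23 = -400 + 23 = -377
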